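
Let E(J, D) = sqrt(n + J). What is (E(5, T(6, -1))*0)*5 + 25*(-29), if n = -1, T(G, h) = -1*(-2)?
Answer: -725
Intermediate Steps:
T(G, h) = 2
E(J, D) = sqrt(-1 + J)
(E(5, T(6, -1))*0)*5 + 25*(-29) = (sqrt(-1 + 5)*0)*5 + 25*(-29) = (sqrt(4)*0)*5 - 725 = (2*0)*5 - 725 = 0*5 - 725 = 0 - 725 = -725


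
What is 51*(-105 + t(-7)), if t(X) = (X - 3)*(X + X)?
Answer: 1785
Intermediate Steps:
t(X) = 2*X*(-3 + X) (t(X) = (-3 + X)*(2*X) = 2*X*(-3 + X))
51*(-105 + t(-7)) = 51*(-105 + 2*(-7)*(-3 - 7)) = 51*(-105 + 2*(-7)*(-10)) = 51*(-105 + 140) = 51*35 = 1785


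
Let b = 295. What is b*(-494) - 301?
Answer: -146031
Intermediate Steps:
b*(-494) - 301 = 295*(-494) - 301 = -145730 - 301 = -146031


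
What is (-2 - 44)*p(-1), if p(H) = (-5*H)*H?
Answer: 230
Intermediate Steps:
p(H) = -5*H**2
(-2 - 44)*p(-1) = (-2 - 44)*(-5*(-1)**2) = -(-230) = -46*(-5) = 230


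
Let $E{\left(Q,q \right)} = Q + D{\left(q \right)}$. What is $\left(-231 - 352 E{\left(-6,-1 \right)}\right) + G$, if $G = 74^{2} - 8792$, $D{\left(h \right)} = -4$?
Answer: $-27$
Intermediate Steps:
$G = -3316$ ($G = 5476 - 8792 = -3316$)
$E{\left(Q,q \right)} = -4 + Q$ ($E{\left(Q,q \right)} = Q - 4 = -4 + Q$)
$\left(-231 - 352 E{\left(-6,-1 \right)}\right) + G = \left(-231 - 352 \left(-4 - 6\right)\right) - 3316 = \left(-231 - -3520\right) - 3316 = \left(-231 + 3520\right) - 3316 = 3289 - 3316 = -27$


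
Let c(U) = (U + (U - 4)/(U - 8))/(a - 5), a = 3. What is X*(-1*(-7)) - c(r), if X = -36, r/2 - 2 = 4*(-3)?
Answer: -1831/7 ≈ -261.57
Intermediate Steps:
r = -20 (r = 4 + 2*(4*(-3)) = 4 + 2*(-12) = 4 - 24 = -20)
c(U) = -U/2 - (-4 + U)/(2*(-8 + U)) (c(U) = (U + (U - 4)/(U - 8))/(3 - 5) = (U + (-4 + U)/(-8 + U))/(-2) = (U + (-4 + U)/(-8 + U))*(-½) = -U/2 - (-4 + U)/(2*(-8 + U)))
X*(-1*(-7)) - c(r) = -(-36)*(-7) - (-4 + (-20)² - 7*(-20))/(2*(8 - 1*(-20))) = -36*7 - (-4 + 400 + 140)/(2*(8 + 20)) = -252 - 536/(2*28) = -252 - 1*67/7 = -252 - 67/7 = -1831/7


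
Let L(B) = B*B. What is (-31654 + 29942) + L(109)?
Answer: 10169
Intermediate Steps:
L(B) = B**2
(-31654 + 29942) + L(109) = (-31654 + 29942) + 109**2 = -1712 + 11881 = 10169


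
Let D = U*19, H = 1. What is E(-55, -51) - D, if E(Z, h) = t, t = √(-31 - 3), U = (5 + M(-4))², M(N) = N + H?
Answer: -76 + I*√34 ≈ -76.0 + 5.831*I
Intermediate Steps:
M(N) = 1 + N (M(N) = N + 1 = 1 + N)
U = 4 (U = (5 + (1 - 4))² = (5 - 3)² = 2² = 4)
t = I*√34 (t = √(-34) = I*√34 ≈ 5.8309*I)
E(Z, h) = I*√34
D = 76 (D = 4*19 = 76)
E(-55, -51) - D = I*√34 - 1*76 = I*√34 - 76 = -76 + I*√34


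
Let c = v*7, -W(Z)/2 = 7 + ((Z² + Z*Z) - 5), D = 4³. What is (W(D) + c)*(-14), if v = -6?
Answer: 230020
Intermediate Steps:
D = 64
W(Z) = -4 - 4*Z² (W(Z) = -2*(7 + ((Z² + Z*Z) - 5)) = -2*(7 + ((Z² + Z²) - 5)) = -2*(7 + (2*Z² - 5)) = -2*(7 + (-5 + 2*Z²)) = -2*(2 + 2*Z²) = -4 - 4*Z²)
c = -42 (c = -6*7 = -42)
(W(D) + c)*(-14) = ((-4 - 4*64²) - 42)*(-14) = ((-4 - 4*4096) - 42)*(-14) = ((-4 - 16384) - 42)*(-14) = (-16388 - 42)*(-14) = -16430*(-14) = 230020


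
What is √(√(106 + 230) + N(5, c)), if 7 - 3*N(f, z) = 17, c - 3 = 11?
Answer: √(-30 + 36*√21)/3 ≈ 3.8726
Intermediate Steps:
c = 14 (c = 3 + 11 = 14)
N(f, z) = -10/3 (N(f, z) = 7/3 - ⅓*17 = 7/3 - 17/3 = -10/3)
√(√(106 + 230) + N(5, c)) = √(√(106 + 230) - 10/3) = √(√336 - 10/3) = √(4*√21 - 10/3) = √(-10/3 + 4*√21)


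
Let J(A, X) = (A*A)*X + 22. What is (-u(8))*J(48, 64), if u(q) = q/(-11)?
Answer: 1179824/11 ≈ 1.0726e+5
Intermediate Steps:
u(q) = -q/11 (u(q) = q*(-1/11) = -q/11)
J(A, X) = 22 + X*A**2 (J(A, X) = A**2*X + 22 = X*A**2 + 22 = 22 + X*A**2)
(-u(8))*J(48, 64) = (-(-1)*8/11)*(22 + 64*48**2) = (-1*(-8/11))*(22 + 64*2304) = 8*(22 + 147456)/11 = (8/11)*147478 = 1179824/11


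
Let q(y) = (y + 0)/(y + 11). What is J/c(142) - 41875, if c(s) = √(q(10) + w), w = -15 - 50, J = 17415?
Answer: -41875 - 3483*I*√28455/271 ≈ -41875.0 - 2168.0*I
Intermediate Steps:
q(y) = y/(11 + y)
w = -65
c(s) = I*√28455/21 (c(s) = √(10/(11 + 10) - 65) = √(10/21 - 65) = √(-1355/21) = I*√28455/21)
J/c(142) - 41875 = 17415/((I*√28455/21)) - 41875 = 17415*(-I*√28455/1355) - 41875 = -3483*I*√28455/271 - 41875 = -41875 - 3483*I*√28455/271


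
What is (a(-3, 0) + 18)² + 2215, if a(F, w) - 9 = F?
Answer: 2791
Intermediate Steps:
a(F, w) = 9 + F
(a(-3, 0) + 18)² + 2215 = ((9 - 3) + 18)² + 2215 = (6 + 18)² + 2215 = 24² + 2215 = 576 + 2215 = 2791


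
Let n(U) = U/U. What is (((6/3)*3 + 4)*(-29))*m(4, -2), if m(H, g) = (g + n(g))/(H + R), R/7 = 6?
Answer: 145/23 ≈ 6.3043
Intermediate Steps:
n(U) = 1
R = 42 (R = 7*6 = 42)
m(H, g) = (1 + g)/(42 + H) (m(H, g) = (g + 1)/(H + 42) = (1 + g)/(42 + H))
(((6/3)*3 + 4)*(-29))*m(4, -2) = (((6/3)*3 + 4)*(-29))*((1 - 2)/(42 + 4)) = (((6*(⅓))*3 + 4)*(-29))*(-1/46) = ((2*3 + 4)*(-29))*((1/46)*(-1)) = ((6 + 4)*(-29))*(-1/46) = (10*(-29))*(-1/46) = -290*(-1/46) = 145/23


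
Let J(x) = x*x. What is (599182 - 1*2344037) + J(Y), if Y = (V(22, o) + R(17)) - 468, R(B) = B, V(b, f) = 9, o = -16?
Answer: -1549491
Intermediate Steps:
Y = -442 (Y = (9 + 17) - 468 = 26 - 468 = -442)
J(x) = x²
(599182 - 1*2344037) + J(Y) = (599182 - 1*2344037) + (-442)² = (599182 - 2344037) + 195364 = -1744855 + 195364 = -1549491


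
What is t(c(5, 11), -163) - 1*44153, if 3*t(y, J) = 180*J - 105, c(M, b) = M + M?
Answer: -53968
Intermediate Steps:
c(M, b) = 2*M
t(y, J) = -35 + 60*J (t(y, J) = (180*J - 105)/3 = (-105 + 180*J)/3 = -35 + 60*J)
t(c(5, 11), -163) - 1*44153 = (-35 + 60*(-163)) - 1*44153 = (-35 - 9780) - 44153 = -9815 - 44153 = -53968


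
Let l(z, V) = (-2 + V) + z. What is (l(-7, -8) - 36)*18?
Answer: -954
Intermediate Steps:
l(z, V) = -2 + V + z
(l(-7, -8) - 36)*18 = ((-2 - 8 - 7) - 36)*18 = (-17 - 36)*18 = -53*18 = -954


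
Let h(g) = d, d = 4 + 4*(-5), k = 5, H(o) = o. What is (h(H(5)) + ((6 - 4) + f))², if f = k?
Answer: 81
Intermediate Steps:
f = 5
d = -16 (d = 4 - 20 = -16)
h(g) = -16
(h(H(5)) + ((6 - 4) + f))² = (-16 + ((6 - 4) + 5))² = (-16 + (2 + 5))² = (-16 + 7)² = (-9)² = 81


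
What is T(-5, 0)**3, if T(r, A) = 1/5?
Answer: 1/125 ≈ 0.0080000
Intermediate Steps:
T(r, A) = 1/5
T(-5, 0)**3 = (1/5)**3 = 1/125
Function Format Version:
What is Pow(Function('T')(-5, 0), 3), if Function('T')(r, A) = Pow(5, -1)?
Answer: Rational(1, 125) ≈ 0.0080000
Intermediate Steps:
Function('T')(r, A) = Rational(1, 5)
Pow(Function('T')(-5, 0), 3) = Pow(Rational(1, 5), 3) = Rational(1, 125)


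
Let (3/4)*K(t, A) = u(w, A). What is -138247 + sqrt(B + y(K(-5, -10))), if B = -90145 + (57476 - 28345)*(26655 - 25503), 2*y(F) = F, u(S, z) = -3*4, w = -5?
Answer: -138247 + 3*sqrt(3718751) ≈ -1.3246e+5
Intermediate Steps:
u(S, z) = -12
K(t, A) = -16 (K(t, A) = (4/3)*(-12) = -16)
y(F) = F/2
B = 33468767 (B = -90145 + 29131*1152 = -90145 + 33558912 = 33468767)
-138247 + sqrt(B + y(K(-5, -10))) = -138247 + sqrt(33468767 + (1/2)*(-16)) = -138247 + sqrt(33468767 - 8) = -138247 + sqrt(33468759) = -138247 + 3*sqrt(3718751)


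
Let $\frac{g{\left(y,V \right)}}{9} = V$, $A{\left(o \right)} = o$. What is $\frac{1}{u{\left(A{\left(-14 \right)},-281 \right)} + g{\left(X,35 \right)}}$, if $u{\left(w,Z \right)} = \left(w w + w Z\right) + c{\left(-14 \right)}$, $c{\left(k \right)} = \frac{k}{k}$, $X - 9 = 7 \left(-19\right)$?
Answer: $\frac{1}{4446} \approx 0.00022492$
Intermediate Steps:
$X = -124$ ($X = 9 + 7 \left(-19\right) = 9 - 133 = -124$)
$g{\left(y,V \right)} = 9 V$
$c{\left(k \right)} = 1$
$u{\left(w,Z \right)} = 1 + w^{2} + Z w$ ($u{\left(w,Z \right)} = \left(w w + w Z\right) + 1 = \left(w^{2} + Z w\right) + 1 = 1 + w^{2} + Z w$)
$\frac{1}{u{\left(A{\left(-14 \right)},-281 \right)} + g{\left(X,35 \right)}} = \frac{1}{\left(1 + \left(-14\right)^{2} - -3934\right) + 9 \cdot 35} = \frac{1}{\left(1 + 196 + 3934\right) + 315} = \frac{1}{4131 + 315} = \frac{1}{4446}$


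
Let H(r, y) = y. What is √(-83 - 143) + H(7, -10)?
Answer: -10 + I*√226 ≈ -10.0 + 15.033*I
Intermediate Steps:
√(-83 - 143) + H(7, -10) = √(-83 - 143) - 10 = √(-226) - 10 = I*√226 - 10 = -10 + I*√226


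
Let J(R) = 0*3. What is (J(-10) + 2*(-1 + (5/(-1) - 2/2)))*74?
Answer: -1036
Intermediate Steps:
J(R) = 0
(J(-10) + 2*(-1 + (5/(-1) - 2/2)))*74 = (0 + 2*(-1 + (5/(-1) - 2/2)))*74 = (0 + 2*(-1 + (5*(-1) - 2*½)))*74 = (0 + 2*(-1 + (-5 - 1)))*74 = (0 + 2*(-1 - 6))*74 = (0 + 2*(-7))*74 = (0 - 14)*74 = -14*74 = -1036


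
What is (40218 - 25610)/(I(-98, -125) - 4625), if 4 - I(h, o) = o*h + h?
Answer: -14608/16773 ≈ -0.87092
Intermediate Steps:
I(h, o) = 4 - h - h*o (I(h, o) = 4 - (o*h + h) = 4 - (h*o + h) = 4 - (h + h*o) = 4 + (-h - h*o) = 4 - h - h*o)
(40218 - 25610)/(I(-98, -125) - 4625) = (40218 - 25610)/((4 - 1*(-98) - 1*(-98)*(-125)) - 4625) = 14608/((4 + 98 - 12250) - 4625) = 14608/(-12148 - 4625) = 14608/(-16773) = 14608*(-1/16773) = -14608/16773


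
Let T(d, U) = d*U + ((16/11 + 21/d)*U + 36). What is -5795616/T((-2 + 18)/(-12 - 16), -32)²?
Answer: -2147637954/519247369 ≈ -4.1361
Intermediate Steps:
T(d, U) = 36 + U*d + U*(16/11 + 21/d) (T(d, U) = U*d + ((16*(1/11) + 21/d)*U + 36) = U*d + ((16/11 + 21/d)*U + 36) = U*d + (U*(16/11 + 21/d) + 36) = U*d + (36 + U*(16/11 + 21/d)) = 36 + U*d + U*(16/11 + 21/d))
-5795616/T((-2 + 18)/(-12 - 16), -32)² = -5795616/(36 + (16/11)*(-32) - 32*(-2 + 18)/(-12 - 16) + 21*(-32)/((-2 + 18)/(-12 - 16)))² = -5795616/(36 - 512/11 - 512/(-28) + 21*(-32)/(16/(-28)))² = -5795616/(36 - 512/11 - 512*(-1)/28 + 21*(-32)/(16*(-1/28)))² = -5795616/(36 - 512/11 - 32*(-4/7) + 21*(-32)/(-4/7))² = -5795616/(36 - 512/11 + 128/7 + 21*(-32)*(-7/4))² = -5795616/(36 - 512/11 + 128/7 + 1176)² = -5795616/((91148/77)²) = -5795616/8307957904/5929 = -5795616*5929/8307957904 = -2147637954/519247369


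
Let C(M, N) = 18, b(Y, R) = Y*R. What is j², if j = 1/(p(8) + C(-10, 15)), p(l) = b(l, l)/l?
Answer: 1/676 ≈ 0.0014793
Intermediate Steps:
b(Y, R) = R*Y
p(l) = l (p(l) = (l*l)/l = l²/l = l)
j = 1/26 (j = 1/(8 + 18) = 1/26 ≈ 0.038462)
j² = (1/26)² = 1/676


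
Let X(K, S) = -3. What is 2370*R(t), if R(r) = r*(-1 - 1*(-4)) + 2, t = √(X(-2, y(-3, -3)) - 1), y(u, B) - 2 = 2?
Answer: 4740 + 14220*I ≈ 4740.0 + 14220.0*I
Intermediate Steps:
y(u, B) = 4 (y(u, B) = 2 + 2 = 4)
t = 2*I (t = √(-3 - 1) = √(-4) = 2*I ≈ 2.0*I)
R(r) = 2 + 3*r (R(r) = r*(-1 + 4) + 2 = r*3 + 2 = 3*r + 2 = 2 + 3*r)
2370*R(t) = 2370*(2 + 3*(2*I)) = 2370*(2 + 6*I) = 4740 + 14220*I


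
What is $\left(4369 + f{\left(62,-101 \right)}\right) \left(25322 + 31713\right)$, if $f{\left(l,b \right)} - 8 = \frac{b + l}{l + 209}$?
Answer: $\frac{67650810480}{271} \approx 2.4963 \cdot 10^{8}$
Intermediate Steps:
$f{\left(l,b \right)} = 8 + \frac{b + l}{209 + l}$ ($f{\left(l,b \right)} = 8 + \frac{b + l}{l + 209} = 8 + \frac{b + l}{209 + l}$)
$\left(4369 + f{\left(62,-101 \right)}\right) \left(25322 + 31713\right) = \left(4369 + \frac{1672 - 101 + 9 \cdot 62}{209 + 62}\right) \left(25322 + 31713\right) = \left(4369 + \frac{1672 - 101 + 558}{271}\right) 57035 = \left(4369 + \frac{1}{271} \cdot 2129\right) 57035 = \left(4369 + \frac{2129}{271}\right) 57035 = \frac{1186128}{271} \cdot 57035 = \frac{67650810480}{271}$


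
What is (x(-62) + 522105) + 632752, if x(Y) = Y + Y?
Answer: 1154733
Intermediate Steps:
x(Y) = 2*Y
(x(-62) + 522105) + 632752 = (2*(-62) + 522105) + 632752 = (-124 + 522105) + 632752 = 521981 + 632752 = 1154733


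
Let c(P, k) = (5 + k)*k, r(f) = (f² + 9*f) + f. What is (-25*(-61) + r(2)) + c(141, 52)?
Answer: 4513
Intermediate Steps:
r(f) = f² + 10*f
c(P, k) = k*(5 + k)
(-25*(-61) + r(2)) + c(141, 52) = (-25*(-61) + 2*(10 + 2)) + 52*(5 + 52) = (1525 + 2*12) + 52*57 = (1525 + 24) + 2964 = 1549 + 2964 = 4513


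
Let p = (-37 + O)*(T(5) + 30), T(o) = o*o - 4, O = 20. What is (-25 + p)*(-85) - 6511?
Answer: 69309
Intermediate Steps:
T(o) = -4 + o² (T(o) = o² - 4 = -4 + o²)
p = -867 (p = (-37 + 20)*((-4 + 5²) + 30) = -17*((-4 + 25) + 30) = -17*(21 + 30) = -17*51 = -867)
(-25 + p)*(-85) - 6511 = (-25 - 867)*(-85) - 6511 = -892*(-85) - 6511 = 75820 - 6511 = 69309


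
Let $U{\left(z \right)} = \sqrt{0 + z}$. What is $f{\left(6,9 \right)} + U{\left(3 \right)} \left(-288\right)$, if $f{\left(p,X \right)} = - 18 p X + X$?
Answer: $-963 - 288 \sqrt{3} \approx -1461.8$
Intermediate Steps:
$U{\left(z \right)} = \sqrt{z}$
$f{\left(p,X \right)} = X - 18 X p$ ($f{\left(p,X \right)} = - 18 X p + X = X - 18 X p$)
$f{\left(6,9 \right)} + U{\left(3 \right)} \left(-288\right) = 9 \left(1 - 108\right) + \sqrt{3} \left(-288\right) = 9 \left(1 - 108\right) - 288 \sqrt{3} = 9 \left(-107\right) - 288 \sqrt{3} = -963 - 288 \sqrt{3}$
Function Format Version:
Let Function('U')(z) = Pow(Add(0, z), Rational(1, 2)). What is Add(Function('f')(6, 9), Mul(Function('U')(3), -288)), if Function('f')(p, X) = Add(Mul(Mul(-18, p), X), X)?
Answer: Add(-963, Mul(-288, Pow(3, Rational(1, 2)))) ≈ -1461.8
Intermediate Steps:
Function('U')(z) = Pow(z, Rational(1, 2))
Function('f')(p, X) = Add(X, Mul(-18, X, p)) (Function('f')(p, X) = Add(Mul(-18, X, p), X) = Add(X, Mul(-18, X, p)))
Add(Function('f')(6, 9), Mul(Function('U')(3), -288)) = Add(Mul(9, Add(1, Mul(-18, 6))), Mul(Pow(3, Rational(1, 2)), -288)) = Add(Mul(9, Add(1, -108)), Mul(-288, Pow(3, Rational(1, 2)))) = Add(Mul(9, -107), Mul(-288, Pow(3, Rational(1, 2)))) = Add(-963, Mul(-288, Pow(3, Rational(1, 2))))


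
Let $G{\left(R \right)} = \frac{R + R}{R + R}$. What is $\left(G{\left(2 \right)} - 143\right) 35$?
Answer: $-4970$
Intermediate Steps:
$G{\left(R \right)} = 1$ ($G{\left(R \right)} = \frac{2 R}{2 R} = 2 R \frac{1}{2 R} = 1$)
$\left(G{\left(2 \right)} - 143\right) 35 = \left(1 - 143\right) 35 = \left(-142\right) 35 = -4970$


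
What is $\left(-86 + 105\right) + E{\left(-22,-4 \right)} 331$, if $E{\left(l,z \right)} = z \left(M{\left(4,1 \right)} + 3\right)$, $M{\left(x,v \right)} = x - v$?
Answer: $-7925$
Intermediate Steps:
$E{\left(l,z \right)} = 6 z$ ($E{\left(l,z \right)} = z \left(\left(4 - 1\right) + 3\right) = z \left(3 + 3\right) = z 6 = 6 z$)
$\left(-86 + 105\right) + E{\left(-22,-4 \right)} 331 = \left(-86 + 105\right) + 6 \left(-4\right) 331 = 19 - 7944 = -7925$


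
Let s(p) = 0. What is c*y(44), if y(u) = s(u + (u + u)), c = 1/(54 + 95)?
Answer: 0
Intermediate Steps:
c = 1/149 ≈ 0.0067114
y(u) = 0
c*y(44) = (1/149)*0 = 0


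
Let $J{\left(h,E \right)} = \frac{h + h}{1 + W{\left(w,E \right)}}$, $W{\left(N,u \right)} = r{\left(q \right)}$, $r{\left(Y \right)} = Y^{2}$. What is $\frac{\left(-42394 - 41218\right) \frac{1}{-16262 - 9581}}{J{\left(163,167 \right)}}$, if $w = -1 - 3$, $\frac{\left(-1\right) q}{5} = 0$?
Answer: $\frac{41806}{4212409} \approx 0.0099245$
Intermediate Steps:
$q = 0$ ($q = \left(-5\right) 0 = 0$)
$w = -4$
$W{\left(N,u \right)} = 0$ ($W{\left(N,u \right)} = 0^{2} = 0$)
$J{\left(h,E \right)} = 2 h$ ($J{\left(h,E \right)} = \frac{h + h}{1 + 0} = \frac{2 h}{1} = 2 h 1 = 2 h$)
$\frac{\left(-42394 - 41218\right) \frac{1}{-16262 - 9581}}{J{\left(163,167 \right)}} = \frac{\left(-42394 - 41218\right) \frac{1}{-16262 - 9581}}{2 \cdot 163} = \frac{\left(-83612\right) \frac{1}{-25843}}{326} = \left(-83612\right) \left(- \frac{1}{25843}\right) \frac{1}{326} = \frac{83612}{25843} \cdot \frac{1}{326} = \frac{41806}{4212409}$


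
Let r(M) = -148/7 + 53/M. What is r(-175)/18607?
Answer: -3753/3256225 ≈ -0.0011526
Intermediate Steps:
r(M) = -148/7 + 53/M (r(M) = -148*1/7 + 53/M = -148/7 + 53/M)
r(-175)/18607 = (-148/7 + 53/(-175))/18607 = (-148/7 + 53*(-1/175))*(1/18607) = (-148/7 - 53/175)*(1/18607) = -3753/175*1/18607 = -3753/3256225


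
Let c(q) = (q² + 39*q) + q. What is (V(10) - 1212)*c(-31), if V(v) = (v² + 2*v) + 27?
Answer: 297135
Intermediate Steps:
V(v) = 27 + v² + 2*v
c(q) = q² + 40*q
(V(10) - 1212)*c(-31) = ((27 + 10² + 2*10) - 1212)*(-31*(40 - 31)) = ((27 + 100 + 20) - 1212)*(-31*9) = (147 - 1212)*(-279) = -1065*(-279) = 297135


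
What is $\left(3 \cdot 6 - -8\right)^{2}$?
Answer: $676$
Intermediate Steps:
$\left(3 \cdot 6 - -8\right)^{2} = \left(18 + 8\right)^{2} = 26^{2} = 676$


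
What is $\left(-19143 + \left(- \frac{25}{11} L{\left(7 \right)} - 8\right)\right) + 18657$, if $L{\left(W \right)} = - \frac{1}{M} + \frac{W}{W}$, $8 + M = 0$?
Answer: $- \frac{43697}{88} \approx -496.56$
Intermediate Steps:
$M = -8$ ($M = -8 + 0 = -8$)
$L{\left(W \right)} = \frac{9}{8}$ ($L{\left(W \right)} = - \frac{1}{-8} + \frac{W}{W} = \left(-1\right) \left(- \frac{1}{8}\right) + 1 = \frac{1}{8} + 1 = \frac{9}{8}$)
$\left(-19143 + \left(- \frac{25}{11} L{\left(7 \right)} - 8\right)\right) + 18657 = \left(-19143 - \left(8 - - \frac{25}{11} \cdot \frac{9}{8}\right)\right) + 18657 = \left(-19143 - \left(8 - \left(-25\right) \frac{1}{11} \cdot \frac{9}{8}\right)\right) + 18657 = \left(-19143 - \frac{929}{88}\right) + 18657 = - \frac{1685513}{88} + 18657 = - \frac{43697}{88}$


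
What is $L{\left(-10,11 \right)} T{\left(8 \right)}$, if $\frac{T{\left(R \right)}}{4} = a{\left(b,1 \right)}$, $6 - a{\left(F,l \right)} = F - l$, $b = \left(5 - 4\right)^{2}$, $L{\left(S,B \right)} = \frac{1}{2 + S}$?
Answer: $-3$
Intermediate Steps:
$b = 1$ ($b = 1^{2} = 1$)
$a{\left(F,l \right)} = 6 + l - F$ ($a{\left(F,l \right)} = 6 - \left(F - l\right) = 6 + l - F$)
$T{\left(R \right)} = 24$ ($T{\left(R \right)} = 4 \left(6 + 1 - 1\right) = 4 \cdot 6 = 24$)
$L{\left(-10,11 \right)} T{\left(8 \right)} = \frac{1}{2 - 10} \cdot 24 = \frac{1}{-8} \cdot 24 = \left(- \frac{1}{8}\right) 24 = -3$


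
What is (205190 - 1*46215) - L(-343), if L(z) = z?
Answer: 159318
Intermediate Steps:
(205190 - 1*46215) - L(-343) = (205190 - 1*46215) - 1*(-343) = (205190 - 46215) + 343 = 158975 + 343 = 159318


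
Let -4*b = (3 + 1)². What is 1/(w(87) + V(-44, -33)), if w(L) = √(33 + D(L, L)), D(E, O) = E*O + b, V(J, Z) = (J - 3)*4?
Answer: -94/13873 - √7598/27746 ≈ -0.0099173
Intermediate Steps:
b = -4 (b = -(3 + 1)²/4 = -¼*4² = -¼*16 = -4)
V(J, Z) = -12 + 4*J (V(J, Z) = (-3 + J)*4 = -12 + 4*J)
D(E, O) = -4 + E*O (D(E, O) = E*O - 4 = -4 + E*O)
w(L) = √(29 + L²) (w(L) = √(33 + (-4 + L*L)) = √(33 + (-4 + L²)) = √(29 + L²))
1/(w(87) + V(-44, -33)) = 1/(√(29 + 87²) + (-12 + 4*(-44))) = 1/(√(29 + 7569) + (-12 - 176)) = 1/(√7598 - 188) = 1/(-188 + √7598)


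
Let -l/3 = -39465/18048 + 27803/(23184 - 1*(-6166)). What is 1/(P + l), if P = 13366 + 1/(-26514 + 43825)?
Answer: 1528298172800/20432915881362133 ≈ 7.4796e-5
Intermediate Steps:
P = 231378827/17311 (P = 13366 + 1/17311 = 231378827/17311 ≈ 13366.)
l = 328254603/88284800 (l = -3*(-39465/18048 + 27803/(23184 - 1*(-6166))) = -3*(-39465*1/18048 + 27803/(23184 + 6166)) = -3*(-13155/6016 + 27803/29350) = -3*(-109418201/88284800) = 328254603/88284800 ≈ 3.7181)
1/(P + l) = 1/(231378827/17311 + 328254603/88284800) = 1/(20432915881362133/1528298172800) = 1528298172800/20432915881362133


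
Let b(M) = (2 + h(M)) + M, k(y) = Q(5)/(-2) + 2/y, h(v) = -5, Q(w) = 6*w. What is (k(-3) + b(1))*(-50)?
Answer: 2650/3 ≈ 883.33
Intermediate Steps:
k(y) = -15 + 2/y (k(y) = (6*5)/(-2) + 2/y = 30*(-½) + 2/y = -15 + 2/y)
b(M) = -3 + M (b(M) = (2 - 5) + M = -3 + M)
(k(-3) + b(1))*(-50) = ((-15 + 2/(-3)) + (-3 + 1))*(-50) = ((-15 + 2*(-⅓)) - 2)*(-50) = ((-15 - ⅔) - 2)*(-50) = (-47/3 - 2)*(-50) = -53/3*(-50) = 2650/3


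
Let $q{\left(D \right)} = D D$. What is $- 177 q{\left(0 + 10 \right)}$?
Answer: $-17700$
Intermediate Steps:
$q{\left(D \right)} = D^{2}$
$- 177 q{\left(0 + 10 \right)} = - 177 \left(0 + 10\right)^{2} = - 177 \cdot 10^{2} = \left(-177\right) 100 = -17700$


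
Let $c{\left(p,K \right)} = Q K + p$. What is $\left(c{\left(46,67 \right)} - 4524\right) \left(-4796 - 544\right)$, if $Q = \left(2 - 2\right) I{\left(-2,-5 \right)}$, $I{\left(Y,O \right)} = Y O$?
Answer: $23912520$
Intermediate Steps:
$I{\left(Y,O \right)} = O Y$
$Q = 0$ ($Q = \left(2 - 2\right) \left(\left(-5\right) \left(-2\right)\right) = 0 \cdot 10 = 0$)
$c{\left(p,K \right)} = p$ ($c{\left(p,K \right)} = 0 K + p = 0 + p = p$)
$\left(c{\left(46,67 \right)} - 4524\right) \left(-4796 - 544\right) = \left(46 - 4524\right) \left(-4796 - 544\right) = \left(-4478\right) \left(-5340\right) = 23912520$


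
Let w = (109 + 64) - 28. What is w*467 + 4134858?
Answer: 4202573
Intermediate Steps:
w = 145 (w = 173 - 28 = 145)
w*467 + 4134858 = 145*467 + 4134858 = 67715 + 4134858 = 4202573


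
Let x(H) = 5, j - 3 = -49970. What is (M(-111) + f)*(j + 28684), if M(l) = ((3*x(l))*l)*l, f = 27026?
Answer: -4508612003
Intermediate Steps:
j = -49967 (j = 3 - 49970 = -49967)
M(l) = 15*l**2 (M(l) = ((3*5)*l)*l = (15*l)*l = 15*l**2)
(M(-111) + f)*(j + 28684) = (15*(-111)**2 + 27026)*(-49967 + 28684) = (15*12321 + 27026)*(-21283) = (184815 + 27026)*(-21283) = 211841*(-21283) = -4508612003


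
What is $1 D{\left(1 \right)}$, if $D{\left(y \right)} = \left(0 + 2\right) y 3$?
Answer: $6$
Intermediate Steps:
$D{\left(y \right)} = 6 y$ ($D{\left(y \right)} = 2 \cdot 3 y = 6 y$)
$1 D{\left(1 \right)} = 1 \cdot 6 \cdot 1 = 1 \cdot 6 = 6$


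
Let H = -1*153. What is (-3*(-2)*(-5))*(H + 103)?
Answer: 1500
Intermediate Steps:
H = -153
(-3*(-2)*(-5))*(H + 103) = (-3*(-2)*(-5))*(-153 + 103) = (6*(-5))*(-50) = -30*(-50) = 1500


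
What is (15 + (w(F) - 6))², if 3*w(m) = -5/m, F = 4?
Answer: 10609/144 ≈ 73.674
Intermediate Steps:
w(m) = -5/(3*m) (w(m) = (-5/m)/3 = -5/(3*m))
(15 + (w(F) - 6))² = (15 + (-5/3/4 - 6))² = (15 + (-5/3*¼ - 6))² = (15 + (-5/12 - 6))² = (15 - 77/12)² = (103/12)² = 10609/144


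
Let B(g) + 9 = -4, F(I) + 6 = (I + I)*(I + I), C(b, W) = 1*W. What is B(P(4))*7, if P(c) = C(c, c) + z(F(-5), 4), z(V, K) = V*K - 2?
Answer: -91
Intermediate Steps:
C(b, W) = W
F(I) = -6 + 4*I**2 (F(I) = -6 + (I + I)*(I + I) = -6 + (2*I)*(2*I) = -6 + 4*I**2)
z(V, K) = -2 + K*V (z(V, K) = K*V - 2 = -2 + K*V)
P(c) = 374 + c (P(c) = c + (-2 + 4*(-6 + 4*(-5)**2)) = c + (-2 + 4*(-6 + 4*25)) = c + (-2 + 4*(-6 + 100)) = c + (-2 + 4*94) = c + (-2 + 376) = c + 374 = 374 + c)
B(g) = -13 (B(g) = -9 - 4 = -13)
B(P(4))*7 = -13*7 = -91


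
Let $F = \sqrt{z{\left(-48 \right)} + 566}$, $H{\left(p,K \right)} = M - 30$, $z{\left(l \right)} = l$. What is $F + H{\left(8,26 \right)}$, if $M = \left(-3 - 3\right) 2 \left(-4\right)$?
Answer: $18 + \sqrt{518} \approx 40.76$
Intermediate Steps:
$M = 48$ ($M = \left(-6\right) \left(-8\right) = 48$)
$H{\left(p,K \right)} = 18$ ($H{\left(p,K \right)} = 48 - 30 = 18$)
$F = \sqrt{518}$ ($F = \sqrt{-48 + 566} = \sqrt{518} \approx 22.76$)
$F + H{\left(8,26 \right)} = \sqrt{518} + 18 = 18 + \sqrt{518}$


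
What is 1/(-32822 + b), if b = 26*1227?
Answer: -1/920 ≈ -0.0010870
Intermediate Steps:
b = 31902
1/(-32822 + b) = 1/(-32822 + 31902) = 1/(-920) = -1/920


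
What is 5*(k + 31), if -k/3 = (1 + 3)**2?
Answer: -85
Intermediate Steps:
k = -48 (k = -3*(1 + 3)**2 = -3*4**2 = -3*16 = -48)
5*(k + 31) = 5*(-48 + 31) = 5*(-17) = -85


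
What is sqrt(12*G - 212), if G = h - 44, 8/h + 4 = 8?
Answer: 2*I*sqrt(179) ≈ 26.758*I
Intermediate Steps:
h = 2 (h = 8/(-4 + 8) = 8/4 = 8*(1/4) = 2)
G = -42 (G = 2 - 44 = -42)
sqrt(12*G - 212) = sqrt(12*(-42) - 212) = sqrt(-504 - 212) = sqrt(-716) = 2*I*sqrt(179)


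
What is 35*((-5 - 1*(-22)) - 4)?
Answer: 455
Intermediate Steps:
35*((-5 - 1*(-22)) - 4) = 35*((-5 + 22) - 4) = 35*(17 - 4) = 35*13 = 455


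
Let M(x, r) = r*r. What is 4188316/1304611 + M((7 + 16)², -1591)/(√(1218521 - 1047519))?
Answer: 380756/118601 + 2531281*√171002/171002 ≈ 6124.5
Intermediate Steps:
M(x, r) = r²
4188316/1304611 + M((7 + 16)², -1591)/(√(1218521 - 1047519)) = 4188316/1304611 + (-1591)²/(√(1218521 - 1047519)) = 4188316*(1/1304611) + 2531281/(√171002) = 380756/118601 + 2531281*(√171002/171002) = 380756/118601 + 2531281*√171002/171002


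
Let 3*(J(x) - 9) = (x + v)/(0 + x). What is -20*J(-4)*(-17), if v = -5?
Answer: 3315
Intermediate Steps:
J(x) = 9 + (-5 + x)/(3*x) (J(x) = 9 + ((x - 5)/(0 + x))/3 = 9 + ((-5 + x)/x)/3 = 9 + (-5 + x)/(3*x))
-20*J(-4)*(-17) = -20*(-5 + 28*(-4))/(3*(-4))*(-17) = -20*(-1)*(-5 - 112)/(3*4)*(-17) = -20*(-1)*(-117)/(3*4)*(-17) = -20*39/4*(-17) = -195*(-17) = 3315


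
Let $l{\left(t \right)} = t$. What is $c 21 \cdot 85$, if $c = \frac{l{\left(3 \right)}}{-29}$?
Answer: $- \frac{5355}{29} \approx -184.66$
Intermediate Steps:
$c = - \frac{3}{29}$ ($c = \frac{3}{-29} = 3 \left(- \frac{1}{29}\right) = - \frac{3}{29} \approx -0.10345$)
$c 21 \cdot 85 = \left(- \frac{3}{29}\right) 21 \cdot 85 = \left(- \frac{63}{29}\right) 85 = - \frac{5355}{29}$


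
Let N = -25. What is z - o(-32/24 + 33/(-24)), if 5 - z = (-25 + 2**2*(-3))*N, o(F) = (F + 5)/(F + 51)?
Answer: -1066335/1159 ≈ -920.05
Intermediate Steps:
o(F) = (5 + F)/(51 + F)
z = -920 (z = 5 - (-25 + 2**2*(-3))*(-25) = 5 - (-25 + 4*(-3))*(-25) = 5 - (-25 - 12)*(-25) = 5 - (-37)*(-25) = 5 - 1*925 = 5 - 925 = -920)
z - o(-32/24 + 33/(-24)) = -920 - (5 + (-32/24 + 33/(-24)))/(51 + (-32/24 + 33/(-24))) = -920 - (5 + (-32*1/24 + 33*(-1/24)))/(51 + (-32*1/24 + 33*(-1/24))) = -920 - (5 + (-4/3 - 11/8))/(51 + (-4/3 - 11/8)) = -920 - (5 - 65/24)/(51 - 65/24) = -920 - 55/(1159/24*24) = -920 - 24*55/(1159*24) = -920 - 1*55/1159 = -920 - 55/1159 = -1066335/1159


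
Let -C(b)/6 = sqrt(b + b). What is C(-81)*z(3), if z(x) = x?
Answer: -162*I*sqrt(2) ≈ -229.1*I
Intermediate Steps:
C(b) = -6*sqrt(2)*sqrt(b) (C(b) = -6*sqrt(b + b) = -6*sqrt(2)*sqrt(b))
C(-81)*z(3) = -6*sqrt(2)*sqrt(-81)*3 = -6*sqrt(2)*9*I*3 = -54*I*sqrt(2)*3 = -162*I*sqrt(2)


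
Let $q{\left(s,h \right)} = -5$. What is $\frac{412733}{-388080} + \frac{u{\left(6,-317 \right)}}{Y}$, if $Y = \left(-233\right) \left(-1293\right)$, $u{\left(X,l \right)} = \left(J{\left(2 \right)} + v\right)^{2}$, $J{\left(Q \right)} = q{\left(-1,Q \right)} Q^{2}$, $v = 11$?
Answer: $- \frac{41437407899}{38972157840} \approx -1.0633$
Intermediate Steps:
$J{\left(Q \right)} = - 5 Q^{2}$
$u{\left(X,l \right)} = 81$ ($u{\left(X,l \right)} = \left(- 5 \cdot 2^{2} + 11\right)^{2} = \left(\left(-5\right) 4 + 11\right)^{2} = \left(-20 + 11\right)^{2} = \left(-9\right)^{2} = 81$)
$Y = 301269$
$\frac{412733}{-388080} + \frac{u{\left(6,-317 \right)}}{Y} = \frac{412733}{-388080} + \frac{81}{301269} = 412733 \left(- \frac{1}{388080}\right) + 81 \cdot \frac{1}{301269} = - \frac{412733}{388080} + \frac{27}{100423} = - \frac{41437407899}{38972157840}$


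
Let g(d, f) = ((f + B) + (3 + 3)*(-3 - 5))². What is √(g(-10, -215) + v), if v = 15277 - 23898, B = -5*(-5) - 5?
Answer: 2*√12607 ≈ 224.56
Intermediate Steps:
B = 20 (B = 25 - 5 = 20)
g(d, f) = (-28 + f)² (g(d, f) = ((f + 20) + (3 + 3)*(-3 - 5))² = ((20 + f) + 6*(-8))² = ((20 + f) - 48)² = (-28 + f)²)
v = -8621
√(g(-10, -215) + v) = √((-28 - 215)² - 8621) = √((-243)² - 8621) = √(59049 - 8621) = √50428 = 2*√12607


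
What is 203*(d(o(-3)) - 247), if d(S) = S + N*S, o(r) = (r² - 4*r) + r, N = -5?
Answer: -64757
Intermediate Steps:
o(r) = r² - 3*r
d(S) = -4*S (d(S) = S - 5*S = -4*S)
203*(d(o(-3)) - 247) = 203*(-(-12)*(-3 - 3) - 247) = 203*(-(-12)*(-6) - 247) = 203*(-4*18 - 247) = 203*(-72 - 247) = 203*(-319) = -64757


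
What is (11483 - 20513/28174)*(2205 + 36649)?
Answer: 6284664203883/14087 ≈ 4.4613e+8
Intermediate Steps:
(11483 - 20513/28174)*(2205 + 36649) = (11483 - 20513*1/28174)*38854 = (11483 - 20513/28174)*38854 = (323501529/28174)*38854 = 6284664203883/14087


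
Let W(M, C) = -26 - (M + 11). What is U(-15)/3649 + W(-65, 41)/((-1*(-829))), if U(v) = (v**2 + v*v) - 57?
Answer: 427969/3025021 ≈ 0.14148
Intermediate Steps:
W(M, C) = -37 - M (W(M, C) = -26 - (11 + M) = -26 + (-11 - M) = -37 - M)
U(v) = -57 + 2*v**2 (U(v) = (v**2 + v**2) - 57 = 2*v**2 - 57 = -57 + 2*v**2)
U(-15)/3649 + W(-65, 41)/((-1*(-829))) = (-57 + 2*(-15)**2)/3649 + (-37 - 1*(-65))/((-1*(-829))) = (-57 + 2*225)*(1/3649) + (-37 + 65)/829 = (-57 + 450)*(1/3649) + 28*(1/829) = 393*(1/3649) + 28/829 = 393/3649 + 28/829 = 427969/3025021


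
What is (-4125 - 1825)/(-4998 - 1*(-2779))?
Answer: 850/317 ≈ 2.6814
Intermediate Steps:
(-4125 - 1825)/(-4998 - 1*(-2779)) = -5950/(-4998 + 2779) = -5950/(-2219) = -5950*(-1/2219) = 850/317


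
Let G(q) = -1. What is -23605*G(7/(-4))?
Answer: 23605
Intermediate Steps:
-23605*G(7/(-4)) = -23605*(-1) = 23605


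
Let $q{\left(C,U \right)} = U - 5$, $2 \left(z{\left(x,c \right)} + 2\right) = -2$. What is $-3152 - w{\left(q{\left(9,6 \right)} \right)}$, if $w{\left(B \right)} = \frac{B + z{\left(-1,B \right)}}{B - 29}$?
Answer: $- \frac{44129}{14} \approx -3152.1$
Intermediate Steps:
$z{\left(x,c \right)} = -3$ ($z{\left(x,c \right)} = -2 + \frac{1}{2} \left(-2\right) = -2 - 1 = -3$)
$q{\left(C,U \right)} = -5 + U$ ($q{\left(C,U \right)} = U - 5 = -5 + U$)
$w{\left(B \right)} = \frac{-3 + B}{-29 + B}$ ($w{\left(B \right)} = \frac{B - 3}{B - 29} = \frac{-3 + B}{-29 + B}$)
$-3152 - w{\left(q{\left(9,6 \right)} \right)} = -3152 - \frac{-3 + \left(-5 + 6\right)}{-29 + \left(-5 + 6\right)} = -3152 - \frac{-3 + 1}{-29 + 1} = -3152 - \frac{1}{-28} \left(-2\right) = -3152 - \left(- \frac{1}{28}\right) \left(-2\right) = -3152 - \frac{1}{14} = - \frac{44129}{14}$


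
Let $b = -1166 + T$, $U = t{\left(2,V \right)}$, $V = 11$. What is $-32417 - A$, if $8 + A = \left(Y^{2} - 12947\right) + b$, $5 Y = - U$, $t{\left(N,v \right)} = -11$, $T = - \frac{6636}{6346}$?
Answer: $- \frac{1451631183}{79325} \approx -18300.0$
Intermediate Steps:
$T = - \frac{3318}{3173}$ ($T = \left(-6636\right) \frac{1}{6346} = - \frac{3318}{3173} \approx -1.0457$)
$U = -11$
$b = - \frac{3703036}{3173}$ ($b = -1166 - \frac{3318}{3173} = - \frac{3703036}{3173} \approx -1167.0$)
$Y = \frac{11}{5}$ ($Y = \frac{\left(-1\right) \left(-11\right)}{5} = \frac{1}{5} \cdot 11 = \frac{11}{5} \approx 2.2$)
$A = - \frac{1119847342}{79325}$ ($A = -8 - \left(\frac{44783867}{3173} - \frac{121}{25}\right) = -8 + \left(\left(\frac{121}{25} - 12947\right) - \frac{3703036}{3173}\right) = -8 - \frac{1119212742}{79325} = - \frac{1119847342}{79325} \approx -14117.0$)
$-32417 - A = -32417 - - \frac{1119847342}{79325} = -32417 + \frac{1119847342}{79325} = - \frac{1451631183}{79325}$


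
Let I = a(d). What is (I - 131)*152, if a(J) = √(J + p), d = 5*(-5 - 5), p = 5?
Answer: -19912 + 456*I*√5 ≈ -19912.0 + 1019.6*I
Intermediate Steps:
d = -50 (d = 5*(-10) = -50)
a(J) = √(5 + J) (a(J) = √(J + 5) = √(5 + J))
I = 3*I*√5 (I = √(5 - 50) = √(-45) = 3*I*√5 ≈ 6.7082*I)
(I - 131)*152 = (3*I*√5 - 131)*152 = (-131 + 3*I*√5)*152 = -19912 + 456*I*√5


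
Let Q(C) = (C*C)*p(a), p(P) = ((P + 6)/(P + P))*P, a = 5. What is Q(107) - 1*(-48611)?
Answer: 223161/2 ≈ 1.1158e+5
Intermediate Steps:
p(P) = 3 + P/2 (p(P) = ((6 + P)/((2*P)))*P = ((6 + P)*(1/(2*P)))*P = ((6 + P)/(2*P))*P = 3 + P/2)
Q(C) = 11*C²/2 (Q(C) = (C*C)*(3 + (½)*5) = C²*(3 + 5/2) = C²*(11/2) = 11*C²/2)
Q(107) - 1*(-48611) = (11/2)*107² - 1*(-48611) = (11/2)*11449 + 48611 = 125939/2 + 48611 = 223161/2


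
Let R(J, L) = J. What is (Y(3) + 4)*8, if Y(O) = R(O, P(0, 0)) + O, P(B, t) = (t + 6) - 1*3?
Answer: 80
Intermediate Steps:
P(B, t) = 3 + t (P(B, t) = (6 + t) - 3 = 3 + t)
Y(O) = 2*O (Y(O) = O + O = 2*O)
(Y(3) + 4)*8 = (2*3 + 4)*8 = (6 + 4)*8 = 10*8 = 80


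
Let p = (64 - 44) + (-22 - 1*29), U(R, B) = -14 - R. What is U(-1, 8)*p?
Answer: 403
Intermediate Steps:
p = -31 (p = 20 + (-22 - 29) = 20 - 51 = -31)
U(-1, 8)*p = (-14 - 1*(-1))*(-31) = (-14 + 1)*(-31) = -13*(-31) = 403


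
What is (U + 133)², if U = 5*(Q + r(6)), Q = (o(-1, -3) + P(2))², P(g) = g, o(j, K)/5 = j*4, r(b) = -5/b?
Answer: 110103049/36 ≈ 3.0584e+6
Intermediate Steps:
o(j, K) = 20*j (o(j, K) = 5*(j*4) = 5*(4*j) = 20*j)
Q = 324 (Q = (20*(-1) + 2)² = (-20 + 2)² = (-18)² = 324)
U = 9695/6 (U = 5*(324 - 5/6) = 5*(324 - 5*⅙) = 5*(324 - ⅚) = 5*(1939/6) = 9695/6 ≈ 1615.8)
(U + 133)² = (9695/6 + 133)² = (10493/6)² = 110103049/36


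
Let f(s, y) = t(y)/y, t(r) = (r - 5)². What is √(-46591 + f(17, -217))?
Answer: I*√2204618227/217 ≈ 216.38*I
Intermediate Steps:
t(r) = (-5 + r)²
f(s, y) = (-5 + y)²/y
√(-46591 + f(17, -217)) = √(-46591 + (-5 - 217)²/(-217)) = √(-46591 - 1/217*(-222)²) = √(-46591 - 1/217*49284) = √(-46591 - 49284/217) = √(-10159531/217) = I*√2204618227/217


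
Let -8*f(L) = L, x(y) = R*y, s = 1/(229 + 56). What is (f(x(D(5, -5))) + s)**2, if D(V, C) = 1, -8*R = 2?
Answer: 100489/83174400 ≈ 0.0012082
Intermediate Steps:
R = -1/4 (R = -1/8*2 = -1/4 ≈ -0.25000)
s = 1/285 ≈ 0.0035088
x(y) = -y/4
f(L) = -L/8
(f(x(D(5, -5))) + s)**2 = (-(-1)/32 + 1/285)**2 = (-1/8*(-1/4) + 1/285)**2 = (1/32 + 1/285)**2 = (317/9120)**2 = 100489/83174400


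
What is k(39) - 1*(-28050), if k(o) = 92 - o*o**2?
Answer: -31177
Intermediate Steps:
k(o) = 92 - o**3
k(39) - 1*(-28050) = (92 - 1*39**3) - 1*(-28050) = (92 - 1*59319) + 28050 = (92 - 59319) + 28050 = -59227 + 28050 = -31177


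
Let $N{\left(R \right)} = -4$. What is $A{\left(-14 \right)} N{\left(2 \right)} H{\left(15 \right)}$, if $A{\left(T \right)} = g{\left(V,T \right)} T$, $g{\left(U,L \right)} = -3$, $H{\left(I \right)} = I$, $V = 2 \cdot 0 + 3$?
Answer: $-2520$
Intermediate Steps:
$V = 3$ ($V = 0 + 3 = 3$)
$A{\left(T \right)} = - 3 T$
$A{\left(-14 \right)} N{\left(2 \right)} H{\left(15 \right)} = \left(-3\right) \left(-14\right) \left(-4\right) 15 = 42 \left(-4\right) 15 = \left(-168\right) 15 = -2520$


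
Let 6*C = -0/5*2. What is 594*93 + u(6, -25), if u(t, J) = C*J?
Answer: 55242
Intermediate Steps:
C = 0 (C = (-0/5*2)/6 = (-3*0*2)/6 = (0*2)/6 = (⅙)*0 = 0)
u(t, J) = 0 (u(t, J) = 0*J = 0)
594*93 + u(6, -25) = 594*93 + 0 = 55242 + 0 = 55242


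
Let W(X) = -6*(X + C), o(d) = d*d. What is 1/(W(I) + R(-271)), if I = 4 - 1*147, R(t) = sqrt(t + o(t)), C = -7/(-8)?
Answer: 1516/1162689 - 16*sqrt(8130)/3488067 ≈ 0.00089027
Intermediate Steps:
o(d) = d**2
C = 7/8 (C = -7*(-1/8) = 7/8 ≈ 0.87500)
R(t) = sqrt(t + t**2)
I = -143 (I = 4 - 147 = -143)
W(X) = -21/4 - 6*X (W(X) = -6*(X + 7/8) = -6*(7/8 + X) = -21/4 - 6*X)
1/(W(I) + R(-271)) = 1/((-21/4 - 6*(-143)) + sqrt(-271*(1 - 271))) = 1/((-21/4 + 858) + sqrt(-271*(-270))) = 1/(3411/4 + sqrt(73170)) = 1/(3411/4 + 3*sqrt(8130))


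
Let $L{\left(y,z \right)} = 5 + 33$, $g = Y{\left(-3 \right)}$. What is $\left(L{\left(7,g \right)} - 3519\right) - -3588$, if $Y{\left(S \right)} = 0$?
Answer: $107$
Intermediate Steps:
$g = 0$
$L{\left(y,z \right)} = 38$
$\left(L{\left(7,g \right)} - 3519\right) - -3588 = \left(38 - 3519\right) - -3588 = \left(38 - 3519\right) + 3588 = -3481 + 3588 = 107$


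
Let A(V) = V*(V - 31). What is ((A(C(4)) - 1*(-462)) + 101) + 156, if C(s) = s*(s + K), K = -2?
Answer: 535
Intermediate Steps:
C(s) = s*(-2 + s) (C(s) = s*(s - 2) = s*(-2 + s))
A(V) = V*(-31 + V)
((A(C(4)) - 1*(-462)) + 101) + 156 = (((4*(-2 + 4))*(-31 + 4*(-2 + 4)) - 1*(-462)) + 101) + 156 = (((4*2)*(-31 + 4*2) + 462) + 101) + 156 = ((8*(-31 + 8) + 462) + 101) + 156 = ((8*(-23) + 462) + 101) + 156 = ((-184 + 462) + 101) + 156 = (278 + 101) + 156 = 379 + 156 = 535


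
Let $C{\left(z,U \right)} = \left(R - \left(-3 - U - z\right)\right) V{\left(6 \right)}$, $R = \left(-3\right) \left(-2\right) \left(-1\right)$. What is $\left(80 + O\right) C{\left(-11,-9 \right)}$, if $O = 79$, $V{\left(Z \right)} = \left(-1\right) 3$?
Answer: $10971$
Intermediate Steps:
$V{\left(Z \right)} = -3$
$R = -6$ ($R = 6 \left(-1\right) = -6$)
$C{\left(z,U \right)} = 9 - 3 U - 3 z$ ($C{\left(z,U \right)} = \left(-6 - \left(-3 - U - z\right)\right) \left(-3\right) = \left(-6 + \left(\left(U + z\right) + 3\right)\right) \left(-3\right) = \left(-6 + \left(3 + U + z\right)\right) \left(-3\right) = \left(-3 + U + z\right) \left(-3\right) = 9 - 3 U - 3 z$)
$\left(80 + O\right) C{\left(-11,-9 \right)} = \left(80 + 79\right) \left(9 - -27 - -33\right) = 159 \left(9 + 27 + 33\right) = 159 \cdot 69 = 10971$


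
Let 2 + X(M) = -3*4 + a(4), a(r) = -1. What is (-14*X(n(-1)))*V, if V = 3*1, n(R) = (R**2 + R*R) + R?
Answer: 630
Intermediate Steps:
n(R) = R + 2*R**2 (n(R) = (R**2 + R**2) + R = 2*R**2 + R = R + 2*R**2)
V = 3
X(M) = -15 (X(M) = -2 + (-3*4 - 1) = -2 + (-12 - 1) = -2 - 13 = -15)
(-14*X(n(-1)))*V = -14*(-15)*3 = 210*3 = 630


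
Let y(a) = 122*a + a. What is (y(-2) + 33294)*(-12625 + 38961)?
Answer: 870352128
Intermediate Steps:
y(a) = 123*a
(y(-2) + 33294)*(-12625 + 38961) = (123*(-2) + 33294)*(-12625 + 38961) = (-246 + 33294)*26336 = 33048*26336 = 870352128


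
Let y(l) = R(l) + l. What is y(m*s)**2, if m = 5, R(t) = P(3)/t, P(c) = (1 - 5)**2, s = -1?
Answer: 1681/25 ≈ 67.240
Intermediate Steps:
P(c) = 16 (P(c) = (-4)**2 = 16)
R(t) = 16/t
y(l) = l + 16/l (y(l) = 16/l + l = l + 16/l)
y(m*s)**2 = (5*(-1) + 16/((5*(-1))))**2 = (-5 + 16/(-5))**2 = (-5 + 16*(-1/5))**2 = (-5 - 16/5)**2 = (-41/5)**2 = 1681/25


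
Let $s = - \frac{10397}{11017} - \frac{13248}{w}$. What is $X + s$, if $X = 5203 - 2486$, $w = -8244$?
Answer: $\frac{6856373624}{2522893} \approx 2717.7$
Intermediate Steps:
$s = \frac{1673343}{2522893}$ ($s = - \frac{10397}{11017} - \frac{13248}{-8244} = \left(-10397\right) \frac{1}{11017} - - \frac{368}{229} = - \frac{10397}{11017} + \frac{368}{229} = \frac{1673343}{2522893} \approx 0.66326$)
$X = 2717$ ($X = 5203 - 2486 = 2717$)
$X + s = 2717 + \frac{1673343}{2522893} = \frac{6856373624}{2522893}$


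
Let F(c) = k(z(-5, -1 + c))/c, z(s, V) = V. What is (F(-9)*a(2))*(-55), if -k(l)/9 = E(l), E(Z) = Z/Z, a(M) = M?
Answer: -110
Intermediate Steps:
E(Z) = 1
k(l) = -9 (k(l) = -9*1 = -9)
F(c) = -9/c
(F(-9)*a(2))*(-55) = (-9/(-9)*2)*(-55) = (-9*(-⅑)*2)*(-55) = (1*2)*(-55) = 2*(-55) = -110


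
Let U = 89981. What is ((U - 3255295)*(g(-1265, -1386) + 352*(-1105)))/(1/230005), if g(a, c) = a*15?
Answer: 296992200527532950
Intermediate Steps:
g(a, c) = 15*a
((U - 3255295)*(g(-1265, -1386) + 352*(-1105)))/(1/230005) = ((89981 - 3255295)*(15*(-1265) + 352*(-1105)))/(1/230005) = (-3165314*(-18975 - 388960))/(1/230005) = -3165314*(-407935)*230005 = 1291242366590*230005 = 296992200527532950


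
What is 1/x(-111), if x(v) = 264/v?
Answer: -37/88 ≈ -0.42045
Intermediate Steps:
1/x(-111) = 1/(264/(-111)) = 1/(264*(-1/111)) = 1/(-88/37) = -37/88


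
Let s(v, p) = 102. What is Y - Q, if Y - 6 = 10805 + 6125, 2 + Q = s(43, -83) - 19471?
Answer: 36307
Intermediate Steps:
Q = -19371 (Q = -2 + (102 - 19471) = -2 - 19369 = -19371)
Y = 16936 (Y = 6 + (10805 + 6125) = 6 + 16930 = 16936)
Y - Q = 16936 - 1*(-19371) = 16936 + 19371 = 36307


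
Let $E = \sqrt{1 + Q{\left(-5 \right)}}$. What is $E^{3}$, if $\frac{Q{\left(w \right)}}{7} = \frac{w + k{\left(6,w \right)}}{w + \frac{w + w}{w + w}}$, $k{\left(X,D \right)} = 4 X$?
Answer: $- \frac{129 i \sqrt{129}}{8} \approx - 183.14 i$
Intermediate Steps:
$Q{\left(w \right)} = \frac{7 \left(24 + w\right)}{1 + w}$ ($Q{\left(w \right)} = 7 \frac{w + 4 \cdot 6}{w + \frac{w + w}{w + w}} = 7 \frac{w + 24}{w + \frac{2 w}{2 w}} = 7 \frac{24 + w}{w + 2 w \frac{1}{2 w}} = 7 \frac{24 + w}{w + 1} = 7 \frac{24 + w}{1 + w} = \frac{7 \left(24 + w\right)}{1 + w}$)
$E = \frac{i \sqrt{129}}{2}$ ($E = \sqrt{1 + \frac{7 \left(24 - 5\right)}{1 - 5}} = \sqrt{1 + 7 \frac{1}{-4} \cdot 19} = \sqrt{1 + 7 \left(- \frac{1}{4}\right) 19} = \sqrt{1 - \frac{133}{4}} = \sqrt{- \frac{129}{4}} = \frac{i \sqrt{129}}{2} \approx 5.6789 i$)
$E^{3} = \left(\frac{i \sqrt{129}}{2}\right)^{3} = - \frac{129 i \sqrt{129}}{8}$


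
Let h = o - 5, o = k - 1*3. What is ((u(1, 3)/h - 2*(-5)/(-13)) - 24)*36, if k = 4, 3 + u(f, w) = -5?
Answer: -10656/13 ≈ -819.69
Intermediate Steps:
u(f, w) = -8 (u(f, w) = -3 - 5 = -8)
o = 1 (o = 4 - 1*3 = 4 - 3 = 1)
h = -4 (h = 1 - 5 = -4)
((u(1, 3)/h - 2*(-5)/(-13)) - 24)*36 = ((-8/(-4) - 2*(-5)/(-13)) - 24)*36 = ((-8*(-¼) + 10*(-1/13)) - 24)*36 = ((2 - 10/13) - 24)*36 = (16/13 - 24)*36 = -296/13*36 = -10656/13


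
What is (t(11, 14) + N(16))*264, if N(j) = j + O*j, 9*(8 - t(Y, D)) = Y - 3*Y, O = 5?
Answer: 84304/3 ≈ 28101.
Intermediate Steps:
t(Y, D) = 8 + 2*Y/9 (t(Y, D) = 8 - (Y - 3*Y)/9 = 8 - (-2)*Y/9 = 8 + 2*Y/9)
N(j) = 6*j (N(j) = j + 5*j = 6*j)
(t(11, 14) + N(16))*264 = ((8 + (2/9)*11) + 6*16)*264 = ((8 + 22/9) + 96)*264 = (94/9 + 96)*264 = (958/9)*264 = 84304/3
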